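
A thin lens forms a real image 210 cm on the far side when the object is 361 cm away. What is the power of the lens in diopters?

d_i = +210 cm.
1/f = 1/d_o + 1/d_i = 1/(361) + 1/(210) = 0.007532 cm⁻¹.
f = 132.8 cm = 1.328 m, so P = 1/f = +0.753 D.

P = +0.753 D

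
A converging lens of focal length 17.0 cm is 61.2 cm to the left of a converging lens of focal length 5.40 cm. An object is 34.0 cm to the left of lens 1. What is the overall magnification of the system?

m = +0.248

Lens 1: 1/d_i1 = 1/(17.0) − 1/(34.0) = 0.02941, so d_i1 = 34.00 cm; m₁ = −d_i1/d_o1 = -1.000.
d_o2 = 61.2 − (34.00) = 27.20 cm.
Lens 2: 1/d_i2 = 1/(5.40) − 1/(27.20) = 0.1484, so d_i2 = 6.738 cm; m₂ = −d_i2/d_o2 = -0.2477.
m = m₁·m₂ = (-1.000)(-0.2477) = +0.248.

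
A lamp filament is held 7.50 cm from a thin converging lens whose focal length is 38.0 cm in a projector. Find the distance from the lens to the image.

Lens equation: 1/s_i = 1/f − 1/s_o = 1/(38.00) − 1/(7.50) = 0.02632 − 0.1333 = -0.1070, so s_i = -9.34 cm.
The image is virtual, upright and enlarged, on the same side as the object.

9.34 cm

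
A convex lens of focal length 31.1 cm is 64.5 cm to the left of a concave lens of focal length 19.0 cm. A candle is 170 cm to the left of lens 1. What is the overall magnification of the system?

Lens 1: 1/d_i1 = 1/(31.1) − 1/(170) = 0.02627, so d_i1 = 38.06 cm; m₁ = −d_i1/d_o1 = -0.2239.
d_o2 = 64.5 − (38.06) = 26.44 cm.
f₂ = −19.0 cm (diverging).
Lens 2: 1/d_i2 = 1/(-19.0) − 1/(26.44) = -0.09045, so d_i2 = -11.06 cm; m₂ = −d_i2/d_o2 = +0.4181.
m = m₁·m₂ = (-0.2239)(+0.4181) = -0.0936.

m = -0.0936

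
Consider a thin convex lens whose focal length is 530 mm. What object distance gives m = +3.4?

m = −d_i/d_o ⇒ d_i = −m·d_o.
1/f = 1/d_o + 1/d_i = 1/d_o − 1/(m·d_o) = (1 − 1/m)/d_o, so d_o = f(1 − 1/m) = (530.0)(1 − 1/(+3.4)) = 374 mm.

374 mm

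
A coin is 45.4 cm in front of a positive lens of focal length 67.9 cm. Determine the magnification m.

1/d_i = 1/f − 1/d_o = 1/(67.90) − 1/(45.4) = -0.007299, so d_i = -137.0 cm.
m = −d_i/d_o = −(-137.0)/(45.4) = +3.02.
The image is virtual, upright and enlarged, on the same side as the object.

m = +3.02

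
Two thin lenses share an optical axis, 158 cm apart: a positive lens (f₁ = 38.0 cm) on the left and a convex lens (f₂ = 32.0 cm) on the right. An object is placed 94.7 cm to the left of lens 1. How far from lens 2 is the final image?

Lens 1: 1/d_i1 = 1/f₁ − 1/d_o1 = 1/(38.0) − 1/(94.7) = 0.01576, so d_i1 = 63.47 cm.
The intermediate image is 63.47 cm to the right of lens 1, which is 158 − (63.47) = 94.53 cm to the left of lens 2, so d_o2 = +94.53 cm.
Lens 2: 1/d_i2 = 1/f₂ − 1/d_o2 = 1/(32.0) − 1/(94.53) = 0.02067, so d_i2 = 48.4 cm.
The final image is real, 48.4 cm to the right of lens 2 (overall magnification ≈ 0.34).

48.4 cm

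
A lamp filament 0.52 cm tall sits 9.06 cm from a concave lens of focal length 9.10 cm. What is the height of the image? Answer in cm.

For a concave lens, f = -9.10 cm.
1/d_i = 1/f − 1/d_o = 1/(-9.100) − 1/(9.06) = -0.2203, so d_i = -4.540 cm.
m = −d_i/d_o = +0.5011.
|h_i| = |m|·h_o = 0.5011 × 0.52 = 0.261 cm. The image is virtual, upright and reduced, on the same side as the object.

0.261 cm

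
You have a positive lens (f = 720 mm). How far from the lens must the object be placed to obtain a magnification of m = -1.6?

1170 mm

m = −d_i/d_o ⇒ d_i = −m·d_o.
1/f = 1/d_o + 1/d_i = 1/d_o − 1/(m·d_o) = (1 − 1/m)/d_o, so d_o = f(1 − 1/m) = (720.0)(1 − 1/(-1.6)) = 1170 mm.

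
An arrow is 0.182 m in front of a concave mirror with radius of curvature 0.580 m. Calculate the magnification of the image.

m = +2.69

f = R/2 = 0.580/2 = 0.2900 m.
1/d_i = 1/f − 1/d_o = 1/(0.2900) − 1/(0.182) = -2.046, so d_i = -0.4887 m.
m = −d_i/d_o = −(-0.4887)/(0.182) = +2.69.
The image is virtual, upright and enlarged, behind the mirror.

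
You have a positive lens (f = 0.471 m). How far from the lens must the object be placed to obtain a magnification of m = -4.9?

0.567 m

m = −d_i/d_o ⇒ d_i = −m·d_o.
1/f = 1/d_o + 1/d_i = 1/d_o − 1/(m·d_o) = (1 − 1/m)/d_o, so d_o = f(1 − 1/m) = (0.4710)(1 − 1/(-4.9)) = 0.567 m.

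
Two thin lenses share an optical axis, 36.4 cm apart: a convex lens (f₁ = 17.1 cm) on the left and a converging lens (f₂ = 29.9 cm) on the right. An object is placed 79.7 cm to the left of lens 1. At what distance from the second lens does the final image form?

28.6 cm

Lens 1: 1/d_i1 = 1/f₁ − 1/d_o1 = 1/(17.1) − 1/(79.7) = 0.04593, so d_i1 = 21.77 cm.
The intermediate image is 21.77 cm to the right of lens 1, which is 36.4 − (21.77) = 14.63 cm to the left of lens 2, so d_o2 = +14.63 cm.
Lens 2: 1/d_i2 = 1/f₂ − 1/d_o2 = 1/(29.9) − 1/(14.63) = -0.03491, so d_i2 = -28.6 cm.
The final image is virtual, 28.6 cm to the left of lens 2 (overall magnification ≈ -0.53).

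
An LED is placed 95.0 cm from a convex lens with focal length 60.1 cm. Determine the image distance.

Lens equation: 1/d_i = 1/f − 1/d_o = 1/(60.10) − 1/(95.0) = 0.01664 − 0.01053 = 0.006113, so d_i = 164 cm.
The image is real, inverted and enlarged, on the far side of the lens.

164 cm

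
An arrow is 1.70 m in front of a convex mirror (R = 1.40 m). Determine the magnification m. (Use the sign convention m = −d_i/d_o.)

f = R/2 = 1.40/2 = 0.7000 m; for a convex mirror, f = -0.7000 m.
1/d_i = 1/f − 1/d_o = 1/(-0.7000) − 1/(1.70) = -2.017, so d_i = -0.4958 m.
m = −d_i/d_o = −(-0.4958)/(1.70) = +0.292.
The image is virtual, upright and reduced, behind the mirror.

m = +0.292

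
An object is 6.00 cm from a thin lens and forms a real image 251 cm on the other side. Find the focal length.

Real image ⇒ d_i = +251 cm.
1/f = 1/d_o + 1/d_i = 1/(6.00) + 1/(251) = 0.1707, so f = 5.86 cm.
Since f is positive, the thin lens is converging.

f = 5.86 cm (converging)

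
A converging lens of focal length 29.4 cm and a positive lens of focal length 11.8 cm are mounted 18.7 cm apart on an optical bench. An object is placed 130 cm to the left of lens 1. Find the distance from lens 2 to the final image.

7.32 cm

Lens 1: 1/d_i1 = 1/f₁ − 1/d_o1 = 1/(29.4) − 1/(130) = 0.02632, so d_i1 = 37.99 cm.
The intermediate image is 37.99 cm to the right of lens 1, which lies 19.29 cm to the right of lens 2 — a virtual object — so d_o2 = −19.29 cm.
Lens 2: 1/d_i2 = 1/f₂ − 1/d_o2 = 1/(11.8) − 1/(-19.29) = 0.1366, so d_i2 = 7.32 cm.
The final image is real, 7.32 cm to the right of lens 2 (overall magnification ≈ -0.11).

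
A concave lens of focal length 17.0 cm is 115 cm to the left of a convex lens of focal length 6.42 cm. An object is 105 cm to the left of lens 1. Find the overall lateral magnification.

f₁ = −17.0 cm (diverging).
Lens 1: 1/d_i1 = 1/(-17.0) − 1/(105) = -0.06835, so d_i1 = -14.63 cm; m₁ = −d_i1/d_o1 = +0.1393.
d_o2 = 115 − (-14.63) = 129.6 cm.
Lens 2: 1/d_i2 = 1/(6.42) − 1/(129.6) = 0.1480, so d_i2 = 6.755 cm; m₂ = −d_i2/d_o2 = -0.05212.
m = m₁·m₂ = (+0.1393)(-0.05212) = -0.00726.

m = -0.00726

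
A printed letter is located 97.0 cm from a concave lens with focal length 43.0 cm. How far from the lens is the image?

For a concave lens, f = -43.0 cm.
Thin-lens equation: 1/v = 1/f − 1/u = 1/(-43.00) − 1/(97.0) = -0.02326 − 0.01031 = -0.03357, so v = -29.8 cm.
The image is virtual, upright and reduced, on the same side as the object.

29.8 cm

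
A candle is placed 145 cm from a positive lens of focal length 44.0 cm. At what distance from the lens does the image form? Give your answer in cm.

63.2 cm

Thin-lens equation: 1/d_i = 1/f − 1/d_o = 1/(44.00) − 1/(145) = 0.02273 − 0.006897 = 0.01583, so d_i = 63.2 cm.
The image is real, inverted and reduced, on the far side of the lens.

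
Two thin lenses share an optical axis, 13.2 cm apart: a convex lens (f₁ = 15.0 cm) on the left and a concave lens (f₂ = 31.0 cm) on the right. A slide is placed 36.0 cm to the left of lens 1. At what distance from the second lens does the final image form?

21.0 cm

Lens 1: 1/d_i1 = 1/f₁ − 1/d_o1 = 1/(15.0) − 1/(36.0) = 0.03889, so d_i1 = 25.71 cm.
The intermediate image is 25.71 cm to the right of lens 1, which lies 12.51 cm to the right of lens 2 — a virtual object — so d_o2 = −12.51 cm.
Lens 2 is diverging, so f₂ = −31.0 cm.
Lens 2: 1/d_i2 = 1/f₂ − 1/d_o2 = 1/(-31.0) − 1/(-12.51) = 0.04768, so d_i2 = 21.0 cm.
The final image is real, 21.0 cm to the right of lens 2 (overall magnification ≈ -1.2).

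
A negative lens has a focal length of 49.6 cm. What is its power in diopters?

For a negative lens, f = −49.6 cm.
f = -49.6 cm = -0.496 m.
P = 1/f = 1/(-0.496 m) = -2.02 D.

P = -2.02 D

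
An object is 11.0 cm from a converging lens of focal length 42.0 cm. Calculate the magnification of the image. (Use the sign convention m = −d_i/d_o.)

1/d_i = 1/f − 1/d_o = 1/(42.00) − 1/(11.0) = -0.06710, so d_i = -14.90 cm.
m = −d_i/d_o = −(-14.90)/(11.0) = +1.35.
The image is virtual, upright and enlarged, on the same side as the object.

m = +1.35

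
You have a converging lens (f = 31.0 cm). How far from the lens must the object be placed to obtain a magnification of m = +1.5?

m = −d_i/d_o ⇒ d_i = −m·d_o.
1/f = 1/d_o + 1/d_i = 1/d_o − 1/(m·d_o) = (1 − 1/m)/d_o, so d_o = f(1 − 1/m) = (31.00)(1 − 1/(+1.5)) = 10.3 cm.

10.3 cm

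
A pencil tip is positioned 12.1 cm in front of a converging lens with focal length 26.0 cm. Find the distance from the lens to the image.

22.6 cm

Lens equation: 1/s_i = 1/f − 1/s_o = 1/(26.00) − 1/(12.1) = 0.03846 − 0.08264 = -0.04418, so s_i = -22.6 cm.
The image is virtual, upright and enlarged, on the same side as the object.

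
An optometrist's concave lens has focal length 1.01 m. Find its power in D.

P = -0.990 D

For a concave lens, f = −1.01 m.
P = 1/f = 1/(-1.01 m) = -0.990 D.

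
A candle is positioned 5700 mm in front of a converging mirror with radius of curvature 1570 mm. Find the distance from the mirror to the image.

f = R/2 = 1570/2 = 785.0 mm.
Mirror equation: 1/d_i = 1/f − 1/d_o = 1/(785.0) − 1/(5700) = 0.001274 − 0.0001754 = 0.001098, so d_i = 910 mm.
The image is real, inverted and reduced, in front of the mirror.

910 mm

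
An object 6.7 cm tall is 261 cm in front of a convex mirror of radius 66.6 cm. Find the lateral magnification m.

f = R/2 = 66.6/2 = 33.30 cm; for a convex mirror, f = -33.30 cm.
1/d_i = 1/f − 1/d_o = 1/(-33.30) − 1/(261) = -0.03386, so d_i = -29.53 cm.
m = −d_i/d_o = −(-29.53)/(261) = +0.113.
The image is virtual, upright and reduced, behind the mirror.

m = +0.113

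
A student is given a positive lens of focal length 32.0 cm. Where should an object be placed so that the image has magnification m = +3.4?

22.6 cm

m = −d_i/d_o ⇒ d_i = −m·d_o.
1/f = 1/d_o + 1/d_i = 1/d_o − 1/(m·d_o) = (1 − 1/m)/d_o, so d_o = f(1 − 1/m) = (32.00)(1 − 1/(+3.4)) = 22.6 cm.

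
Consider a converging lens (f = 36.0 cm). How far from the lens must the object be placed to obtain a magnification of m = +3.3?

m = −d_i/d_o ⇒ d_i = −m·d_o.
1/f = 1/d_o + 1/d_i = 1/d_o − 1/(m·d_o) = (1 − 1/m)/d_o, so d_o = f(1 − 1/m) = (36.00)(1 − 1/(+3.3)) = 25.1 cm.

25.1 cm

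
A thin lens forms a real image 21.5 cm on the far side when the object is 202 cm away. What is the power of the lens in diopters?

P = +5.15 D

d_i = +21.5 cm.
1/f = 1/d_o + 1/d_i = 1/(202) + 1/(21.5) = 0.05146 cm⁻¹.
f = 19.43 cm = 0.1943 m, so P = 1/f = +5.15 D.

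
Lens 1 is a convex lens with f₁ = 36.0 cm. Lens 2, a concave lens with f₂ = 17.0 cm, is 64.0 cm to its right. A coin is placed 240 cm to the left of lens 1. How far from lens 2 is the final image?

Lens 1: 1/d_i1 = 1/f₁ − 1/d_o1 = 1/(36.0) − 1/(240) = 0.02361, so d_i1 = 42.35 cm.
The intermediate image is 42.35 cm to the right of lens 1, which is 64.0 − (42.35) = 21.65 cm to the left of lens 2, so d_o2 = +21.65 cm.
Lens 2 is diverging, so f₂ = −17.0 cm.
Lens 2: 1/d_i2 = 1/f₂ − 1/d_o2 = 1/(-17.0) − 1/(21.65) = -0.1050, so d_i2 = -9.52 cm.
The final image is virtual, 9.52 cm to the left of lens 2 (overall magnification ≈ -0.078).

9.52 cm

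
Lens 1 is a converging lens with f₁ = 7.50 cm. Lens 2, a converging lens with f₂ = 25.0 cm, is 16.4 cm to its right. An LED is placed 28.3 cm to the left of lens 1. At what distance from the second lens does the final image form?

Lens 1: 1/d_i1 = 1/f₁ − 1/d_o1 = 1/(7.50) − 1/(28.3) = 0.09800, so d_i1 = 10.20 cm.
The intermediate image is 10.20 cm to the right of lens 1, which is 16.4 − (10.20) = 6.200 cm to the left of lens 2, so d_o2 = +6.200 cm.
Lens 2: 1/d_i2 = 1/f₂ − 1/d_o2 = 1/(25.0) − 1/(6.200) = -0.1213, so d_i2 = -8.24 cm.
The final image is virtual, 8.24 cm to the left of lens 2 (overall magnification ≈ -0.48).

8.24 cm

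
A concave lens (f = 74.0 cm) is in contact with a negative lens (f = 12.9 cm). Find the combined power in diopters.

P = -9.10 D

P₁ = 1/f₁ = 1/(-0.740 m) = -1.351 D; P₂ = 1/f₂ = 1/(-0.129 m) = -7.752 D.
For thin lenses in contact, P = P₁ + P₂ = (-1.351) + (-7.752) = -9.10 D.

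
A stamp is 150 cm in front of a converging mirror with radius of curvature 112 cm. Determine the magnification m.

f = R/2 = 112/2 = 56.00 cm.
1/d_i = 1/f − 1/d_o = 1/(56.00) − 1/(150) = 0.01119, so d_i = 89.36 cm.
m = −d_i/d_o = −(89.36)/(150) = -0.596.
The image is real, inverted and reduced, in front of the mirror.

m = -0.596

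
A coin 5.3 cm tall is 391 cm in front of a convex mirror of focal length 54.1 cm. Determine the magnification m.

m = +0.122

For a convex mirror, f = -54.1 cm.
1/d_i = 1/f − 1/d_o = 1/(-54.10) − 1/(391) = -0.02104, so d_i = -47.52 cm.
m = −d_i/d_o = −(-47.52)/(391) = +0.122.
The image is virtual, upright and reduced, behind the mirror.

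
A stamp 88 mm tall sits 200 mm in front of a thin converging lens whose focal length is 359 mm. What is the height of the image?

199 mm

1/d_i = 1/f − 1/d_o = 1/(359.0) − 1/(200) = -0.002214, so d_i = -451.6 mm.
m = −d_i/d_o = +2.258.
|h_i| = |m|·h_o = 2.258 × 88 = 199 mm. The image is virtual, upright and enlarged, on the same side as the object.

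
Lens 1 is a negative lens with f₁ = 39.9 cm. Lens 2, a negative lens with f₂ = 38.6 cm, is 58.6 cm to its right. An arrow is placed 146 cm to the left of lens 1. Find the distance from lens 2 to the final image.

Lens 1 is diverging, so f₁ = −39.9 cm.
Lens 1: 1/d_i1 = 1/f₁ − 1/d_o1 = 1/(-39.9) − 1/(146) = -0.03191, so d_i1 = -31.34 cm.
The intermediate image is 31.34 cm to the left of lens 1 (virtual), which is 58.6 − (-31.34) = 89.94 cm to the left of lens 2, so d_o2 = +89.94 cm.
Lens 2 is diverging, so f₂ = −38.6 cm.
Lens 2: 1/d_i2 = 1/f₂ − 1/d_o2 = 1/(-38.6) − 1/(89.94) = -0.03703, so d_i2 = -27.0 cm.
The final image is virtual, 27.0 cm to the left of lens 2 (overall magnification ≈ 0.064).

27.0 cm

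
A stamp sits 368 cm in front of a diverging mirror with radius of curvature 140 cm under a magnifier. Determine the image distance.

f = R/2 = 140/2 = 70.00 cm; for a diverging mirror, f = -70.00 cm.
Mirror equation: 1/v = 1/f − 1/u = 1/(-70.00) − 1/(368) = -0.01429 − 0.002717 = -0.01700, so v = -58.8 cm.
The image is virtual, upright and reduced, behind the mirror.

58.8 cm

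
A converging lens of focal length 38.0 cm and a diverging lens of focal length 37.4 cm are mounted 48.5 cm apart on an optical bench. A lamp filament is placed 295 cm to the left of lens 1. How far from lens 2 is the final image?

Lens 1: 1/d_i1 = 1/f₁ − 1/d_o1 = 1/(38.0) − 1/(295) = 0.02293, so d_i1 = 43.62 cm.
The intermediate image is 43.62 cm to the right of lens 1, which is 48.5 − (43.62) = 4.880 cm to the left of lens 2, so d_o2 = +4.880 cm.
Lens 2 is diverging, so f₂ = −37.4 cm.
Lens 2: 1/d_i2 = 1/f₂ − 1/d_o2 = 1/(-37.4) − 1/(4.880) = -0.2317, so d_i2 = -4.32 cm.
The final image is virtual, 4.32 cm to the left of lens 2 (overall magnification ≈ -0.13).

4.32 cm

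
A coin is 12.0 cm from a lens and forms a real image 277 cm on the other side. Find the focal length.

f = 11.5 cm (converging)

Real image ⇒ d_i = +277 cm.
1/f = 1/d_o + 1/d_i = 1/(12.0) + 1/(277) = 0.08694, so f = 11.5 cm.
Since f is positive, the lens is converging.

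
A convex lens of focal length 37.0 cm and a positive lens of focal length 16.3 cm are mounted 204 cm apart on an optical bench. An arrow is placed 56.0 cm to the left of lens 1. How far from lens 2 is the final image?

Lens 1: 1/d_i1 = 1/f₁ − 1/d_o1 = 1/(37.0) − 1/(56.0) = 0.009170, so d_i1 = 109.1 cm.
The intermediate image is 109.1 cm to the right of lens 1, which is 204 − (109.1) = 94.90 cm to the left of lens 2, so d_o2 = +94.90 cm.
Lens 2: 1/d_i2 = 1/f₂ − 1/d_o2 = 1/(16.3) − 1/(94.90) = 0.05081, so d_i2 = 19.7 cm.
The final image is real, 19.7 cm to the right of lens 2 (overall magnification ≈ 0.40).

19.7 cm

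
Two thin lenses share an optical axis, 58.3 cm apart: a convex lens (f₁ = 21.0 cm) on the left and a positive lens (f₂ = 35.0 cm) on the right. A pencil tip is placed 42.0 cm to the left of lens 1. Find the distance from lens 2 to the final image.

30.5 cm

Lens 1: 1/d_i1 = 1/f₁ − 1/d_o1 = 1/(21.0) − 1/(42.0) = 0.02381, so d_i1 = 42.00 cm.
The intermediate image is 42.00 cm to the right of lens 1, which is 58.3 − (42.00) = 16.30 cm to the left of lens 2, so d_o2 = +16.30 cm.
Lens 2: 1/d_i2 = 1/f₂ − 1/d_o2 = 1/(35.0) − 1/(16.30) = -0.03278, so d_i2 = -30.5 cm.
The final image is virtual, 30.5 cm to the left of lens 2 (overall magnification ≈ -1.9).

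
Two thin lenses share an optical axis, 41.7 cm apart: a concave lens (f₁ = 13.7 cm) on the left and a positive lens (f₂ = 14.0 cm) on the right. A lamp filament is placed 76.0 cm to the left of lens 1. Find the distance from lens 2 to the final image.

Lens 1 is diverging, so f₁ = −13.7 cm.
Lens 1: 1/d_i1 = 1/f₁ − 1/d_o1 = 1/(-13.7) − 1/(76.0) = -0.08615, so d_i1 = -11.61 cm.
The intermediate image is 11.61 cm to the left of lens 1 (virtual), which is 41.7 − (-11.61) = 53.31 cm to the left of lens 2, so d_o2 = +53.31 cm.
Lens 2: 1/d_i2 = 1/f₂ − 1/d_o2 = 1/(14.0) − 1/(53.31) = 0.05267, so d_i2 = 19.0 cm.
The final image is real, 19.0 cm to the right of lens 2 (overall magnification ≈ -0.054).

19.0 cm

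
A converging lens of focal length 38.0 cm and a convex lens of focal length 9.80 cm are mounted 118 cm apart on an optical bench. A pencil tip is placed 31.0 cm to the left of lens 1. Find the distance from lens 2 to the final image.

10.1 cm

Lens 1: 1/d_i1 = 1/f₁ − 1/d_o1 = 1/(38.0) − 1/(31.0) = -0.005942, so d_i1 = -168.3 cm.
The intermediate image is 168.3 cm to the left of lens 1 (virtual), which is 118 − (-168.3) = 286.3 cm to the left of lens 2, so d_o2 = +286.3 cm.
Lens 2: 1/d_i2 = 1/f₂ − 1/d_o2 = 1/(9.80) − 1/(286.3) = 0.09855, so d_i2 = 10.1 cm.
The final image is real, 10.1 cm to the right of lens 2 (overall magnification ≈ -0.19).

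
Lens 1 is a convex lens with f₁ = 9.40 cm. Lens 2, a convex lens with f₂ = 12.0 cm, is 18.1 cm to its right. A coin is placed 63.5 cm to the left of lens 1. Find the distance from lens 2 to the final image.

17.2 cm

Lens 1: 1/d_i1 = 1/f₁ − 1/d_o1 = 1/(9.40) − 1/(63.5) = 0.09063, so d_i1 = 11.03 cm.
The intermediate image is 11.03 cm to the right of lens 1, which is 18.1 − (11.03) = 7.070 cm to the left of lens 2, so d_o2 = +7.070 cm.
Lens 2: 1/d_i2 = 1/f₂ − 1/d_o2 = 1/(12.0) − 1/(7.070) = -0.05811, so d_i2 = -17.2 cm.
The final image is virtual, 17.2 cm to the left of lens 2 (overall magnification ≈ -0.42).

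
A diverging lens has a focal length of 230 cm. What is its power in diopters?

For a diverging lens, f = −230 cm.
f = -230 cm = -2.30 m.
P = 1/f = 1/(-2.30 m) = -0.435 D.

P = -0.435 D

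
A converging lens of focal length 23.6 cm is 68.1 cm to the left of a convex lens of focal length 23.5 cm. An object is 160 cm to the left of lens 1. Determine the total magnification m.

Lens 1: 1/d_i1 = 1/(23.6) − 1/(160) = 0.03612, so d_i1 = 27.68 cm; m₁ = −d_i1/d_o1 = -0.1730.
d_o2 = 68.1 − (27.68) = 40.42 cm.
Lens 2: 1/d_i2 = 1/(23.5) − 1/(40.42) = 0.01781, so d_i2 = 56.14 cm; m₂ = −d_i2/d_o2 = -1.389.
m = m₁·m₂ = (-0.1730)(-1.389) = +0.240.

m = +0.240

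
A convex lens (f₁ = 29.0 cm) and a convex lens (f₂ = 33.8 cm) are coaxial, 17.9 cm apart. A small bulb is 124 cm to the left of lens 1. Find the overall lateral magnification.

Lens 1: 1/d_i1 = 1/(29.0) − 1/(124) = 0.02642, so d_i1 = 37.85 cm; m₁ = −d_i1/d_o1 = -0.3052.
d_o2 = 17.9 − (37.85) = -19.95 cm (virtual object).
Lens 2: 1/d_i2 = 1/(33.8) − 1/(-19.95) = 0.07971, so d_i2 = 12.55 cm; m₂ = −d_i2/d_o2 = +0.6288.
m = m₁·m₂ = (-0.3052)(+0.6288) = -0.192.

m = -0.192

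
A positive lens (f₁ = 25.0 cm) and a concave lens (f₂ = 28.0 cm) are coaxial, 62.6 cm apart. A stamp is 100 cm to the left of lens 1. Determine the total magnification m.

Lens 1: 1/d_i1 = 1/(25.0) − 1/(100) = 0.03000, so d_i1 = 33.33 cm; m₁ = −d_i1/d_o1 = -0.3333.
d_o2 = 62.6 − (33.33) = 29.27 cm.
f₂ = −28.0 cm (diverging).
Lens 2: 1/d_i2 = 1/(-28.0) − 1/(29.27) = -0.06988, so d_i2 = -14.31 cm; m₂ = −d_i2/d_o2 = +0.4889.
m = m₁·m₂ = (-0.3333)(+0.4889) = -0.163.

m = -0.163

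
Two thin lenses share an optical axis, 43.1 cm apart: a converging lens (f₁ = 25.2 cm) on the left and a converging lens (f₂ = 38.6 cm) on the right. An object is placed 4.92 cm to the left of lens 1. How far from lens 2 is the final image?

179 cm

Lens 1: 1/d_i1 = 1/f₁ − 1/d_o1 = 1/(25.2) − 1/(4.92) = -0.1636, so d_i1 = -6.114 cm.
The intermediate image is 6.114 cm to the left of lens 1 (virtual), which is 43.1 − (-6.114) = 49.21 cm to the left of lens 2, so d_o2 = +49.21 cm.
Lens 2: 1/d_i2 = 1/f₂ − 1/d_o2 = 1/(38.6) − 1/(49.21) = 0.005586, so d_i2 = 179 cm.
The final image is real, 179 cm to the right of lens 2 (overall magnification ≈ -4.5).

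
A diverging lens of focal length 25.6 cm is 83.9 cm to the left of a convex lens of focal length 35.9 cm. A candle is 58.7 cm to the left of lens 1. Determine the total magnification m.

m = -0.166

f₁ = −25.6 cm (diverging).
Lens 1: 1/d_i1 = 1/(-25.6) − 1/(58.7) = -0.05610, so d_i1 = -17.83 cm; m₁ = −d_i1/d_o1 = +0.3037.
d_o2 = 83.9 − (-17.83) = 101.7 cm.
Lens 2: 1/d_i2 = 1/(35.9) − 1/(101.7) = 0.01802, so d_i2 = 55.49 cm; m₂ = −d_i2/d_o2 = -0.5456.
m = m₁·m₂ = (+0.3037)(-0.5456) = -0.166.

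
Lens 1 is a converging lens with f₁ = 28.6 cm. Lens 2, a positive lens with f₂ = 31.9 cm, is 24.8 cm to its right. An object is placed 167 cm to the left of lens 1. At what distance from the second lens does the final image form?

Lens 1: 1/d_i1 = 1/f₁ − 1/d_o1 = 1/(28.6) − 1/(167) = 0.02898, so d_i1 = 34.51 cm.
The intermediate image is 34.51 cm to the right of lens 1, which lies 9.710 cm to the right of lens 2 — a virtual object — so d_o2 = −9.710 cm.
Lens 2: 1/d_i2 = 1/f₂ − 1/d_o2 = 1/(31.9) − 1/(-9.710) = 0.1343, so d_i2 = 7.44 cm.
The final image is real, 7.44 cm to the right of lens 2 (overall magnification ≈ -0.16).

7.44 cm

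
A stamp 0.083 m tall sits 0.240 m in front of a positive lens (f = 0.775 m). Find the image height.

0.120 m

1/d_i = 1/f − 1/d_o = 1/(0.7750) − 1/(0.240) = -2.876, so d_i = -0.3477 m.
m = −d_i/d_o = +1.449.
|h_i| = |m|·h_o = 1.449 × 0.083 = 0.120 m. The image is virtual, upright and enlarged, on the same side as the object.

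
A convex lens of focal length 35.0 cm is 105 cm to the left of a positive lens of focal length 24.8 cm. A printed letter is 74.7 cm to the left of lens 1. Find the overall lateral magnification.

Lens 1: 1/d_i1 = 1/(35.0) − 1/(74.7) = 0.01518, so d_i1 = 65.86 cm; m₁ = −d_i1/d_o1 = -0.8817.
d_o2 = 105 − (65.86) = 39.14 cm.
Lens 2: 1/d_i2 = 1/(24.8) − 1/(39.14) = 0.01477, so d_i2 = 67.69 cm; m₂ = −d_i2/d_o2 = -1.729.
m = m₁·m₂ = (-0.8817)(-1.729) = +1.52.

m = +1.52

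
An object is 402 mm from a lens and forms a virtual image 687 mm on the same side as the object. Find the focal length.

Virtual image ⇒ d_i = −687 mm.
1/f = 1/d_o + 1/d_i = 1/(402) + 1/(-687) = 0.001032, so f = 969 mm.
Since f is positive, the lens is converging.

f = 969 mm (converging)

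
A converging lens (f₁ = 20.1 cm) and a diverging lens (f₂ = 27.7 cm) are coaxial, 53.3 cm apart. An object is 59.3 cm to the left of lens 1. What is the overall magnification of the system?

m = -0.281

Lens 1: 1/d_i1 = 1/(20.1) − 1/(59.3) = 0.03289, so d_i1 = 30.41 cm; m₁ = −d_i1/d_o1 = -0.5128.
d_o2 = 53.3 − (30.41) = 22.89 cm.
f₂ = −27.7 cm (diverging).
Lens 2: 1/d_i2 = 1/(-27.7) − 1/(22.89) = -0.07979, so d_i2 = -12.53 cm; m₂ = −d_i2/d_o2 = +0.5475.
m = m₁·m₂ = (-0.5128)(+0.5475) = -0.281.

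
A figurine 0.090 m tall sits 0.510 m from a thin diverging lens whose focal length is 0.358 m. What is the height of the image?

0.0371 m

For a diverging lens, f = -0.358 m.
1/d_i = 1/f − 1/d_o = 1/(-0.3580) − 1/(0.510) = -4.754, so d_i = -0.2103 m.
m = −d_i/d_o = +0.4124.
|h_i| = |m|·h_o = 0.4124 × 0.090 = 0.0371 m. The image is virtual, upright and reduced, on the same side as the object.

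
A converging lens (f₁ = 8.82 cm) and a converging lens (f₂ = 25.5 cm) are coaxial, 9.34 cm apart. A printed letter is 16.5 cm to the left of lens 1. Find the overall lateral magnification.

Lens 1: 1/d_i1 = 1/(8.82) − 1/(16.5) = 0.05277, so d_i1 = 18.95 cm; m₁ = −d_i1/d_o1 = -1.148.
d_o2 = 9.34 − (18.95) = -9.610 cm (virtual object).
Lens 2: 1/d_i2 = 1/(25.5) − 1/(-9.610) = 0.1433, so d_i2 = 6.980 cm; m₂ = −d_i2/d_o2 = +0.7263.
m = m₁·m₂ = (-1.148)(+0.7263) = -0.834.

m = -0.834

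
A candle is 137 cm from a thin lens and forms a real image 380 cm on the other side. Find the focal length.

Real image ⇒ d_i = +380 cm.
1/f = 1/d_o + 1/d_i = 1/(137) + 1/(380) = 0.009931, so f = 101 cm.
Since f is positive, the thin lens is converging.

f = 101 cm (converging)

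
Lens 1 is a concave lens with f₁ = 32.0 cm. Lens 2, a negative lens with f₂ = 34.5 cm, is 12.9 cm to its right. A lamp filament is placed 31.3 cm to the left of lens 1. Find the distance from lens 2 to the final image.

15.7 cm

Lens 1 is diverging, so f₁ = −32.0 cm.
Lens 1: 1/d_i1 = 1/f₁ − 1/d_o1 = 1/(-32.0) − 1/(31.3) = -0.06320, so d_i1 = -15.82 cm.
The intermediate image is 15.82 cm to the left of lens 1 (virtual), which is 12.9 − (-15.82) = 28.72 cm to the left of lens 2, so d_o2 = +28.72 cm.
Lens 2 is diverging, so f₂ = −34.5 cm.
Lens 2: 1/d_i2 = 1/f₂ − 1/d_o2 = 1/(-34.5) − 1/(28.72) = -0.06380, so d_i2 = -15.7 cm.
The final image is virtual, 15.7 cm to the left of lens 2 (overall magnification ≈ 0.28).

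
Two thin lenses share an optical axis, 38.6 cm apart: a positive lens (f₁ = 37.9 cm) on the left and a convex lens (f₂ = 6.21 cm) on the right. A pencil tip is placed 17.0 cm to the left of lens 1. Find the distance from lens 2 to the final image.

Lens 1: 1/d_i1 = 1/f₁ − 1/d_o1 = 1/(37.9) − 1/(17.0) = -0.03244, so d_i1 = -30.83 cm.
The intermediate image is 30.83 cm to the left of lens 1 (virtual), which is 38.6 − (-30.83) = 69.43 cm to the left of lens 2, so d_o2 = +69.43 cm.
Lens 2: 1/d_i2 = 1/f₂ − 1/d_o2 = 1/(6.21) − 1/(69.43) = 0.1466, so d_i2 = 6.82 cm.
The final image is real, 6.82 cm to the right of lens 2 (overall magnification ≈ -0.18).

6.82 cm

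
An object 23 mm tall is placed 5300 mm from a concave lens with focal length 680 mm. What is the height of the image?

For a concave lens, f = -680 mm.
1/d_i = 1/f − 1/d_o = 1/(-680.0) − 1/(5300) = -0.001659, so d_i = -602.7 mm.
m = −d_i/d_o = +0.1137.
|h_i| = |m|·h_o = 0.1137 × 23 = 2.62 mm. The image is virtual, upright and reduced, on the same side as the object.

2.62 mm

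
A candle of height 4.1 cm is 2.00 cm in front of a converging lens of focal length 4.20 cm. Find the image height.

7.83 cm

1/d_i = 1/f − 1/d_o = 1/(4.200) − 1/(2.00) = -0.2619, so d_i = -3.818 cm.
m = −d_i/d_o = +1.909.
|h_i| = |m|·h_o = 1.909 × 4.1 = 7.83 cm. The image is virtual, upright and enlarged, on the same side as the object.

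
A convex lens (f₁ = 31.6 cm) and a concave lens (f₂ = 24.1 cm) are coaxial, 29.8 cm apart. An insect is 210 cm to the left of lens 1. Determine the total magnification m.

m = -0.256

Lens 1: 1/d_i1 = 1/(31.6) − 1/(210) = 0.02688, so d_i1 = 37.20 cm; m₁ = −d_i1/d_o1 = -0.1771.
d_o2 = 29.8 − (37.20) = -7.400 cm (virtual object).
f₂ = −24.1 cm (diverging).
Lens 2: 1/d_i2 = 1/(-24.1) − 1/(-7.400) = 0.09364, so d_i2 = 10.68 cm; m₂ = −d_i2/d_o2 = +1.443.
m = m₁·m₂ = (-0.1771)(+1.443) = -0.256.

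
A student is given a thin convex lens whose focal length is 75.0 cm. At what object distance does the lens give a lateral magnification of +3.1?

50.8 cm

m = −d_i/d_o ⇒ d_i = −m·d_o.
1/f = 1/d_o + 1/d_i = 1/d_o − 1/(m·d_o) = (1 − 1/m)/d_o, so d_o = f(1 − 1/m) = (75.00)(1 − 1/(+3.1)) = 50.8 cm.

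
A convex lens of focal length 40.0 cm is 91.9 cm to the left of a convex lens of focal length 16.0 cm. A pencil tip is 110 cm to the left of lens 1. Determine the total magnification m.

m = +0.701

Lens 1: 1/d_i1 = 1/(40.0) − 1/(110) = 0.01591, so d_i1 = 62.86 cm; m₁ = −d_i1/d_o1 = -0.5715.
d_o2 = 91.9 − (62.86) = 29.04 cm.
Lens 2: 1/d_i2 = 1/(16.0) − 1/(29.04) = 0.02806, so d_i2 = 35.63 cm; m₂ = −d_i2/d_o2 = -1.227.
m = m₁·m₂ = (-0.5715)(-1.227) = +0.701.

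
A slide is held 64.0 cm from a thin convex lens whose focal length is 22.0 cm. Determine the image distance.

33.5 cm

Thin-lens equation: 1/s_i = 1/f − 1/s_o = 1/(22.00) − 1/(64.0) = 0.04545 − 0.01562 = 0.02983, so s_i = 33.5 cm.
The image is real, inverted and reduced, on the far side of the lens.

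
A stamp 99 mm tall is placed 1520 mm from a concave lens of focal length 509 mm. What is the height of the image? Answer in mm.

24.8 mm

For a concave lens, f = -509 mm.
1/d_i = 1/f − 1/d_o = 1/(-509.0) − 1/(1520) = -0.002623, so d_i = -381.3 mm.
m = −d_i/d_o = +0.2509.
|h_i| = |m|·h_o = 0.2509 × 99 = 24.8 mm. The image is virtual, upright and reduced, on the same side as the object.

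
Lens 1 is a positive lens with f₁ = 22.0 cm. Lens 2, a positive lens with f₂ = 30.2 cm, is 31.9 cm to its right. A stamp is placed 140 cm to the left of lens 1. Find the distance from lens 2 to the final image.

Lens 1: 1/d_i1 = 1/f₁ − 1/d_o1 = 1/(22.0) − 1/(140) = 0.03831, so d_i1 = 26.10 cm.
The intermediate image is 26.10 cm to the right of lens 1, which is 31.9 − (26.10) = 5.800 cm to the left of lens 2, so d_o2 = +5.800 cm.
Lens 2: 1/d_i2 = 1/f₂ − 1/d_o2 = 1/(30.2) − 1/(5.800) = -0.1393, so d_i2 = -7.18 cm.
The final image is virtual, 7.18 cm to the left of lens 2 (overall magnification ≈ -0.23).

7.18 cm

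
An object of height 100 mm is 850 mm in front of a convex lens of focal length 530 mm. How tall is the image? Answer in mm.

166 mm

1/d_i = 1/f − 1/d_o = 1/(530.0) − 1/(850) = 0.0007103, so d_i = 1408 mm.
m = −d_i/d_o = -1.656.
|h_i| = |m|·h_o = 1.656 × 100 = 166 mm. The image is real, inverted and enlarged, on the far side of the lens.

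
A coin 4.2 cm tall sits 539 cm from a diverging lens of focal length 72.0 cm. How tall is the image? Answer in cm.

0.495 cm

For a diverging lens, f = -72.0 cm.
1/d_i = 1/f − 1/d_o = 1/(-72.00) − 1/(539) = -0.01574, so d_i = -63.52 cm.
m = −d_i/d_o = +0.1178.
|h_i| = |m|·h_o = 0.1178 × 4.2 = 0.495 cm. The image is virtual, upright and reduced, on the same side as the object.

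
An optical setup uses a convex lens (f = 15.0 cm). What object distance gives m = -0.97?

30.5 cm

m = −d_i/d_o ⇒ d_i = −m·d_o.
1/f = 1/d_o + 1/d_i = 1/d_o − 1/(m·d_o) = (1 − 1/m)/d_o, so d_o = f(1 − 1/m) = (15.00)(1 − 1/(-0.97)) = 30.5 cm.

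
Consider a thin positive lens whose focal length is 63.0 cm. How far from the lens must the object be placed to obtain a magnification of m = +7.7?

54.8 cm

m = −d_i/d_o ⇒ d_i = −m·d_o.
1/f = 1/d_o + 1/d_i = 1/d_o − 1/(m·d_o) = (1 − 1/m)/d_o, so d_o = f(1 − 1/m) = (63.00)(1 − 1/(+7.7)) = 54.8 cm.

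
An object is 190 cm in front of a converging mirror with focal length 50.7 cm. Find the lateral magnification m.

1/d_i = 1/f − 1/d_o = 1/(50.70) − 1/(190) = 0.01446, so d_i = 69.15 cm.
m = −d_i/d_o = −(69.15)/(190) = -0.364.
The image is real, inverted and reduced, in front of the mirror.

m = -0.364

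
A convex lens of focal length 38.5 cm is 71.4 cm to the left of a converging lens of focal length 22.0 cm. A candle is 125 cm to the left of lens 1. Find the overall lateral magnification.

Lens 1: 1/d_i1 = 1/(38.5) − 1/(125) = 0.01797, so d_i1 = 55.64 cm; m₁ = −d_i1/d_o1 = -0.4451.
d_o2 = 71.4 − (55.64) = 15.76 cm.
Lens 2: 1/d_i2 = 1/(22.0) − 1/(15.76) = -0.01800, so d_i2 = -55.56 cm; m₂ = −d_i2/d_o2 = +3.526.
m = m₁·m₂ = (-0.4451)(+3.526) = -1.57.

m = -1.57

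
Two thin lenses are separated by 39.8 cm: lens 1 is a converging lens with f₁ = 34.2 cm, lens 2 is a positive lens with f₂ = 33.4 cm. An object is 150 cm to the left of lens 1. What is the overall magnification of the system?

m = -0.260

Lens 1: 1/d_i1 = 1/(34.2) − 1/(150) = 0.02257, so d_i1 = 44.30 cm; m₁ = −d_i1/d_o1 = -0.2953.
d_o2 = 39.8 − (44.30) = -4.500 cm (virtual object).
Lens 2: 1/d_i2 = 1/(33.4) − 1/(-4.500) = 0.2522, so d_i2 = 3.966 cm; m₂ = −d_i2/d_o2 = +0.8813.
m = m₁·m₂ = (-0.2953)(+0.8813) = -0.260.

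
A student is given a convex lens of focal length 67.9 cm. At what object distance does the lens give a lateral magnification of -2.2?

98.8 cm

m = −d_i/d_o ⇒ d_i = −m·d_o.
1/f = 1/d_o + 1/d_i = 1/d_o − 1/(m·d_o) = (1 − 1/m)/d_o, so d_o = f(1 − 1/m) = (67.90)(1 − 1/(-2.2)) = 98.8 cm.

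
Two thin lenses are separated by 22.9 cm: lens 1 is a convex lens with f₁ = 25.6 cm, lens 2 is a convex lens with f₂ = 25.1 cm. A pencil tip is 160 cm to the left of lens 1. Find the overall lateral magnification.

m = -0.146

Lens 1: 1/d_i1 = 1/(25.6) − 1/(160) = 0.03281, so d_i1 = 30.48 cm; m₁ = −d_i1/d_o1 = -0.1905.
d_o2 = 22.9 − (30.48) = -7.580 cm (virtual object).
Lens 2: 1/d_i2 = 1/(25.1) − 1/(-7.580) = 0.1718, so d_i2 = 5.822 cm; m₂ = −d_i2/d_o2 = +0.7681.
m = m₁·m₂ = (-0.1905)(+0.7681) = -0.146.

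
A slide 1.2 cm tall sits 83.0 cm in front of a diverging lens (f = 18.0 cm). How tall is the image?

For a diverging lens, f = -18.0 cm.
1/d_i = 1/f − 1/d_o = 1/(-18.00) − 1/(83.0) = -0.06760, so d_i = -14.79 cm.
m = −d_i/d_o = +0.1782.
|h_i| = |m|·h_o = 0.1782 × 1.2 = 0.214 cm. The image is virtual, upright and reduced, on the same side as the object.

0.214 cm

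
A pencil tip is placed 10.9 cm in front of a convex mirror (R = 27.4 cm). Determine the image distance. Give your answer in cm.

f = R/2 = 27.4/2 = 13.70 cm; for a convex mirror, f = -13.70 cm.
Mirror equation: 1/s_i = 1/f − 1/s_o = 1/(-13.70) − 1/(10.9) = -0.07299 − 0.09174 = -0.1647, so s_i = -6.07 cm.
The image is virtual, upright and reduced, behind the mirror.

6.07 cm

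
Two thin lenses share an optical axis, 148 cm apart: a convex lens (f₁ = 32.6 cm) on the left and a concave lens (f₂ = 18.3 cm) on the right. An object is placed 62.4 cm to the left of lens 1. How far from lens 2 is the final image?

Lens 1: 1/d_i1 = 1/f₁ − 1/d_o1 = 1/(32.6) − 1/(62.4) = 0.01465, so d_i1 = 68.26 cm.
The intermediate image is 68.26 cm to the right of lens 1, which is 148 − (68.26) = 79.74 cm to the left of lens 2, so d_o2 = +79.74 cm.
Lens 2 is diverging, so f₂ = −18.3 cm.
Lens 2: 1/d_i2 = 1/f₂ − 1/d_o2 = 1/(-18.3) − 1/(79.74) = -0.06719, so d_i2 = -14.9 cm.
The final image is virtual, 14.9 cm to the left of lens 2 (overall magnification ≈ -0.20).

14.9 cm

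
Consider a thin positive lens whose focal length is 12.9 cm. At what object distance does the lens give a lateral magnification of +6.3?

m = −d_i/d_o ⇒ d_i = −m·d_o.
1/f = 1/d_o + 1/d_i = 1/d_o − 1/(m·d_o) = (1 − 1/m)/d_o, so d_o = f(1 − 1/m) = (12.90)(1 − 1/(+6.3)) = 10.9 cm.

10.9 cm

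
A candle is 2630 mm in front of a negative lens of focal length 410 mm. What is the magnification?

m = +0.135

For a negative lens, f = -410 mm.
1/d_i = 1/f − 1/d_o = 1/(-410.0) − 1/(2630) = -0.002819, so d_i = -354.7 mm.
m = −d_i/d_o = −(-354.7)/(2630) = +0.135.
The image is virtual, upright and reduced, on the same side as the object.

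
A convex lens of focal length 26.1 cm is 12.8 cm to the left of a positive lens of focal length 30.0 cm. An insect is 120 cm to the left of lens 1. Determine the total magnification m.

Lens 1: 1/d_i1 = 1/(26.1) − 1/(120) = 0.02998, so d_i1 = 33.35 cm; m₁ = −d_i1/d_o1 = -0.2779.
d_o2 = 12.8 − (33.35) = -20.55 cm (virtual object).
Lens 2: 1/d_i2 = 1/(30.0) − 1/(-20.55) = 0.08200, so d_i2 = 12.20 cm; m₂ = −d_i2/d_o2 = +0.5935.
m = m₁·m₂ = (-0.2779)(+0.5935) = -0.165.

m = -0.165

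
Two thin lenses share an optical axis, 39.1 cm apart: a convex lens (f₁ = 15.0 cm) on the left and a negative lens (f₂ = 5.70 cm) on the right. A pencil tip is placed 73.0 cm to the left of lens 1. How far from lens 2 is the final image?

4.45 cm

Lens 1: 1/d_i1 = 1/f₁ − 1/d_o1 = 1/(15.0) − 1/(73.0) = 0.05297, so d_i1 = 18.88 cm.
The intermediate image is 18.88 cm to the right of lens 1, which is 39.1 − (18.88) = 20.22 cm to the left of lens 2, so d_o2 = +20.22 cm.
Lens 2 is diverging, so f₂ = −5.70 cm.
Lens 2: 1/d_i2 = 1/f₂ − 1/d_o2 = 1/(-5.70) − 1/(20.22) = -0.2249, so d_i2 = -4.45 cm.
The final image is virtual, 4.45 cm to the left of lens 2 (overall magnification ≈ -0.057).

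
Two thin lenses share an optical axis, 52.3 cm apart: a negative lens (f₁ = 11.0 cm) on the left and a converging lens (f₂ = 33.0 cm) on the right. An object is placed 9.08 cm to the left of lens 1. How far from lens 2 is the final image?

Lens 1 is diverging, so f₁ = −11.0 cm.
Lens 1: 1/d_i1 = 1/f₁ − 1/d_o1 = 1/(-11.0) − 1/(9.08) = -0.2010, so d_i1 = -4.974 cm.
The intermediate image is 4.974 cm to the left of lens 1 (virtual), which is 52.3 − (-4.974) = 57.27 cm to the left of lens 2, so d_o2 = +57.27 cm.
Lens 2: 1/d_i2 = 1/f₂ − 1/d_o2 = 1/(33.0) − 1/(57.27) = 0.01284, so d_i2 = 77.9 cm.
The final image is real, 77.9 cm to the right of lens 2 (overall magnification ≈ -0.74).

77.9 cm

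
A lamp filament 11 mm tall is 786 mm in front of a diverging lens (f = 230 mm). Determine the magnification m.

m = +0.226

For a diverging lens, f = -230 mm.
1/d_i = 1/f − 1/d_o = 1/(-230.0) − 1/(786) = -0.005620, so d_i = -177.9 mm.
m = −d_i/d_o = −(-177.9)/(786) = +0.226.
The image is virtual, upright and reduced, on the same side as the object.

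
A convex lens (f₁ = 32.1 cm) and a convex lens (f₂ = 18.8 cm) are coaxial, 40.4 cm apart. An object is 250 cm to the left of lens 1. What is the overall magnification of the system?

m = -0.182

Lens 1: 1/d_i1 = 1/(32.1) − 1/(250) = 0.02715, so d_i1 = 36.83 cm; m₁ = −d_i1/d_o1 = -0.1473.
d_o2 = 40.4 − (36.83) = 3.570 cm.
Lens 2: 1/d_i2 = 1/(18.8) − 1/(3.570) = -0.2269, so d_i2 = -4.407 cm; m₂ = −d_i2/d_o2 = +1.234.
m = m₁·m₂ = (-0.1473)(+1.234) = -0.182.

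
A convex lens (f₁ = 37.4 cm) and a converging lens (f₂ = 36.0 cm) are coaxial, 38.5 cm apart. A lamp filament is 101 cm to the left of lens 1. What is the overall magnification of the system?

Lens 1: 1/d_i1 = 1/(37.4) − 1/(101) = 0.01684, so d_i1 = 59.39 cm; m₁ = −d_i1/d_o1 = -0.5880.
d_o2 = 38.5 − (59.39) = -20.89 cm (virtual object).
Lens 2: 1/d_i2 = 1/(36.0) − 1/(-20.89) = 0.07565, so d_i2 = 13.22 cm; m₂ = −d_i2/d_o2 = +0.6328.
m = m₁·m₂ = (-0.5880)(+0.6328) = -0.372.

m = -0.372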